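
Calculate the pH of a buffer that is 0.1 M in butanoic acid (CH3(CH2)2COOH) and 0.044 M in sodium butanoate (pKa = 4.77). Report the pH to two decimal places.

pH = 4.41

pH = pKa + log([A⁻]/[HA]) = 4.77 + log(0.044/0.1)
pH = 4.77 + (-0.357) = 4.41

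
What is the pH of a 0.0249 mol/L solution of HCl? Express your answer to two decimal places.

pH = 1.60

HCl is a strong acid and dissociates completely, so [H+] = 0.0249 M.
pH = -log(0.0249) = 1.60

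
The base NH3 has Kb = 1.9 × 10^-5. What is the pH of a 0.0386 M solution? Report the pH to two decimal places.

pH = 10.93

NH3 + H2O ⇌ NH4+ + OH-
Kb = x²/(0.0386 − x) = 1.9 × 10^-5
Since Kb ≪ C₀, x ≈ √(Kb·C₀) = 8.56 × 10^-4 M.
pOH = −log(8.56 × 10^-4) = 3.07; pH = 14.00 − 3.07 = 10.93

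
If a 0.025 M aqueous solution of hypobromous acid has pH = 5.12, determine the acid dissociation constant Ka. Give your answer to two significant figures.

Ka = 2.3 × 10^-9

[H+] = 10^(-5.12) = 7.59 × 10^-6 M
At equilibrium [HA] = 0.025 − 7.59 × 10^-6 = 2.50 × 10^-2 M
Ka = [H+][A-]/[HA] = (7.59 × 10^-6)² / 2.50 × 10^-2 = 2.3 × 10^-9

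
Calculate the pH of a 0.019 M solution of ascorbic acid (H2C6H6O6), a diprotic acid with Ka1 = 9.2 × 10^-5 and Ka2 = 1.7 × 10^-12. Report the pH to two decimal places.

Since Ka1 ≫ Ka2, the first ionization dominates [H+].
Ka1 = x²/(0.019 − x) = 9.2 × 10^-5
Solving the quadratic: x = (−Ka1 + √(Ka1² + 4·Ka1·C₀))/2 = 1.28 × 10^-3 M
pH = −log(1.28 × 10^-3) = 2.89

pH = 2.89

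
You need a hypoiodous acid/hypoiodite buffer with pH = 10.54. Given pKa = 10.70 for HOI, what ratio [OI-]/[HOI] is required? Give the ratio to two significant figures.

ratio = 0.69

pH = pKa + log(r) ⇒ log(r) = 10.54 − 10.70 = -0.16
r = [OI-]/[HOI] = 10^(-0.16) = 0.692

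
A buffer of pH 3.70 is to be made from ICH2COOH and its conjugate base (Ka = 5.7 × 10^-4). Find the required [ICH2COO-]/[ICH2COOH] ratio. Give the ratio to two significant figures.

ratio = 2.9

pKa = -log(5.7 × 10^-4) = 3.244
pH = pKa + log(r) ⇒ log(r) = 3.70 − 3.244 = +0.456
r = [ICH2COO-]/[ICH2COOH] = 10^(+0.456) = 2.86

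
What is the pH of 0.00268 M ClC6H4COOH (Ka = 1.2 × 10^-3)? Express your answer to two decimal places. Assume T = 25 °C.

ClC6H4COOH ⇌ ClC6H4COO- + H+
Ka = x²/(0.00268 − x) = 1.2 × 10^-3
The 5% rule fails; solving x² + Ka·x − Ka·C₀ = 0 exactly:
x = [−0.0012 + √(0.0012² + 1.29e-05)]/2 = 1.29 × 10^-3 M
pH = −log[H+] = −log(1.29 × 10^-3) = 2.89

pH = 2.89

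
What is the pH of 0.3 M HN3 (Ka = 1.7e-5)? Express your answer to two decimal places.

pH = 2.65

HN3 ⇌ N3- + H+
From the ICE table, Ka = [H+]²/(0.3 − [H+]) = 1.7 × 10^-5.
Since Ka ≪ C₀, [H+] ≈ √(Ka·C₀) = 2.26 × 10^-3 M.
([H+]/C₀ = 0.75% < 5%, so the approximation holds.)
pH = −log[H+] = −log(2.26 × 10^-3) = 2.65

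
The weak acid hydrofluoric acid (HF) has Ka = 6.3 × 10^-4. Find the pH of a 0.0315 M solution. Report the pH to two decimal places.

HF ⇌ F- + H+
From the ICE table, Ka = x²/(0.0315 − x) = 6.3 × 10^-4.
x is not negligible relative to C₀; solve x² + 0.00063·x − 1.98e-05 = 0.
x = [−0.00063 + √(0.00063² + 7.94e-05)]/2 = 4.15 × 10^-3 M
pH = −log[H+] = −log(4.15 × 10^-3) = 2.38

pH = 2.38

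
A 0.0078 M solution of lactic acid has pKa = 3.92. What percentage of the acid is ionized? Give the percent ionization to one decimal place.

11.7%

CH3CH(OH)COOH ⇌ CH3CH(OH)COO- + H+; let x = [H+] at equilibrium.
Ka = 10^(−3.92) = 1.20 × 10^-4
Ka = x²/(C₀ − x); solving the quadratic gives x = 9.09 × 10^-4 M.
Fraction ionized = 9.09 × 10^-4 / 0.0078 = 0.1165 → 11.7%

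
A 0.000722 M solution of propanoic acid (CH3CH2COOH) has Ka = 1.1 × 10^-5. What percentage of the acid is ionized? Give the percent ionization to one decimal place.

CH3CH2COOH ⇌ CH3CH2COO- + H+; let x = [H+] at equilibrium.
Ka = x²/(C₀ − x); solving the quadratic gives x = 8.38 × 10^-5 M.
Fraction ionized = 8.38 × 10^-5 / 0.000722 = 0.1161 → 11.6%

11.6%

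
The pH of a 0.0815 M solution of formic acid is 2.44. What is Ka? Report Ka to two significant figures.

Ka = 1.7 × 10^-4

[H+] = 10^(-2.44) = 3.63 × 10^-3 M
At equilibrium [HA] = 0.0815 − 3.63 × 10^-3 = 7.79 × 10^-2 M
Ka = [H+][A-]/[HA] = (3.63 × 10^-3)² / 7.79 × 10^-2 = 1.7 × 10^-4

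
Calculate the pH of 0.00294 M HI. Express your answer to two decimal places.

HI is a strong acid and dissociates completely, so [H+] = 0.00294 M.
pH = -log(0.00294) = 2.53

pH = 2.53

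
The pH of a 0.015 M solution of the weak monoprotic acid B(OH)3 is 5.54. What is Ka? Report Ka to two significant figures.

Ka = 5.5 × 10^-10

[H+] = 10^(-5.54) = 2.88 × 10^-6 M
At equilibrium [HA] = 0.015 − 2.88 × 10^-6 = 1.50 × 10^-2 M
Ka = [H+][A-]/[HA] = (2.88 × 10^-6)² / 1.50 × 10^-2 = 5.5 × 10^-10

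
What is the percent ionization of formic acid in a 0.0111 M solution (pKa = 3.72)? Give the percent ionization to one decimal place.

12.3%

HCOOH ⇌ HCOO- + H+; let x = [H+] at equilibrium.
Ka = 10^(−3.72) = 1.91 × 10^-4
Solve x² + 0.000191x − 2.12e-06 = 0 → x = 1.36 × 10^-3 M
% ionization = x/C₀ × 100% = 1.36 × 10^-3/0.0111 × 100% = 12.3%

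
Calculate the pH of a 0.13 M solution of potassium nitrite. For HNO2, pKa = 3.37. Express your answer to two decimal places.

NO2- is the conjugate base of the weak acid HNO2.
Ka = 10^(−3.37) = 4.27 × 10^-4
Kb = Kw/Ka = 1.0×10^-14 / 4.27 × 10^-4 = 2.34 × 10^-11
Kb = [OH-]²/(0.13 − [OH-]) = 2.34 × 10^-11
Neglecting [OH-] in the denominator: [OH-] = √(2.34 × 10^-11 × 0.13) = 1.74 × 10^-6 M
pOH = −log(1.74 × 10^-6) = 5.76; pH = 14.00 − 5.76 = 8.24

pH = 8.24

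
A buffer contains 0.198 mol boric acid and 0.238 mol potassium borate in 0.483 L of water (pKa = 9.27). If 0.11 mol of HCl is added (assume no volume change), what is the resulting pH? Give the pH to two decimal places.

pH = 8.89

Added H+ converts B(OH)4- to B(OH)3: B(OH)3 → 0.308 mol, B(OH)4- → 0.128 mol.
Henderson–Hasselbalch with mole ratio 0.128/0.308: pH = 9.27 + (-0.381)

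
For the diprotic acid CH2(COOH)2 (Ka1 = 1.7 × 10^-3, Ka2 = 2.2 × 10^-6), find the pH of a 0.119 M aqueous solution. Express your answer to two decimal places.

Ka1 ≫ Ka2, so treat the first dissociation as the only significant source of H+.
Ka1 = x²/(0.119 − x) = 1.7 × 10^-3
Solving the quadratic: x = (−Ka1 + √(Ka1² + 4·Ka1·C₀))/2 = 1.34 × 10^-2 M
pH = −log(1.34 × 10^-2) = 1.87

pH = 1.87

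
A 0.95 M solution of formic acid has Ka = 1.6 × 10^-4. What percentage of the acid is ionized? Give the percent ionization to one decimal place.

HCOOH ⇌ HCOO- + H+; let x = [H+] at equilibrium.
x ≈ √(Ka·C₀) = √(1.6 × 10^-4 × 0.95) = 1.23 × 10^-2 M
% ionization = x/C₀ × 100% = 1.23 × 10^-2/0.95 × 100% = 1.3%

1.3%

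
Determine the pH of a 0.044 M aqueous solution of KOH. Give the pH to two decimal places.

KOH is a strong base; [OH-] = 0.044 M.
pOH = -log(0.044) = 1.36
pH = 14.00 - 1.36 = 12.64

pH = 12.64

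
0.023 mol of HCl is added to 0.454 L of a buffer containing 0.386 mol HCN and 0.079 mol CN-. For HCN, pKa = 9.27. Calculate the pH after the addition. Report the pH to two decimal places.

pH = 8.41

After neutralization: n(HCN) = 0.409 mol, n(CN-) = 0.056 mol.
Henderson–Hasselbalch with mole ratio 0.056/0.409: pH = 9.27 + (-0.864)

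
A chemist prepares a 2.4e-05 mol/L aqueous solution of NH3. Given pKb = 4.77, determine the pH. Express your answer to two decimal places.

NH3 + H2O ⇌ NH4+ + OH-
Kb = 10^(−4.77) = 1.70 × 10^-5
Let x = [OH-] at equilibrium. Kb = x²/(2.4e-05 − x).
Here C₀/Kb ≈ 1.41, so the small-x approximation fails. Use the quadratic:
x = (−Kb + √(Kb² + 4·Kb·C₀))/2 = 1.34 × 10^-5 M
pOH = 4.87, so pH = 14.00 − pOH = 9.13

pH = 9.13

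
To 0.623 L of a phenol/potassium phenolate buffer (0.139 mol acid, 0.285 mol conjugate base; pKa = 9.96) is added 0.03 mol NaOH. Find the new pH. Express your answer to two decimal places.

After neutralization: n(C6H5OH) = 0.109 mol, n(C6H5O-) = 0.315 mol.
Henderson–Hasselbalch with mole ratio 0.315/0.109: pH = 9.96 + (+0.461)

pH = 10.42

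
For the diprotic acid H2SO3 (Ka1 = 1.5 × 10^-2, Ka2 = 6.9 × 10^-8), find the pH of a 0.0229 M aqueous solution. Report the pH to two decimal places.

Ka1 ≫ Ka2, so treat the first dissociation as the only significant source of H+.
Ka1 = x²/(0.0229 − x) = 1.5 × 10^-2
Solving the quadratic: x = (−Ka1 + √(Ka1² + 4·Ka1·C₀))/2 = 1.25 × 10^-2 M
pH = −log(1.25 × 10^-2) = 1.90

pH = 1.90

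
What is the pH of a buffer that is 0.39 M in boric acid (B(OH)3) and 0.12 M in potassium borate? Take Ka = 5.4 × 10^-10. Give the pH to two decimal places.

pKa = −log(5.4 × 10^-10) = 9.268
Using pH = pKa + log([base]/[acid]) with [base]/[acid] = 0.12/0.39:
pH = 9.268 + (-0.512) = 8.76

pH = 8.76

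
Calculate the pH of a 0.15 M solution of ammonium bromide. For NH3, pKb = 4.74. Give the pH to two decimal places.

NH4+ is the conjugate acid of the weak base NH3.
Kb = 10^(−4.74) = 1.82 × 10^-5
Ka = Kw/Kb = 1.0×10^-14 / 1.82 × 10^-5 = 5.49 × 10^-10
From the ICE table, Ka = x²/(0.15 − x) = 5.49 × 10^-10.
Neglecting x in the denominator: x = √(5.49 × 10^-10 × 0.15) = 9.07 × 10^-6 M
(x/C₀ = 0.006% < 5%, so the approximation holds.)
pH = −log[H+] = −log(9.07 × 10^-6) = 5.04

pH = 5.04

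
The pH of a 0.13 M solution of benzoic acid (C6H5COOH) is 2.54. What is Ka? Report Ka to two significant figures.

[H+] = 10^(-2.54) = 2.88 × 10^-3 M
At equilibrium [HA] = 0.13 − 2.88 × 10^-3 = 1.27 × 10^-1 M
Ka = [H+][A-]/[HA] = (2.88 × 10^-3)² / 1.27 × 10^-1 = 6.5 × 10^-5

Ka = 6.5 × 10^-5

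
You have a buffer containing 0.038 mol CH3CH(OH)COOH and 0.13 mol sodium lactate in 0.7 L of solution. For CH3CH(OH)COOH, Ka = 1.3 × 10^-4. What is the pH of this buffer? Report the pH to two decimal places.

pH = 4.42

pKa = −log(1.3 × 10^-4) = 3.886
pH = pKa + log([A⁻]/[HA]) = 3.886 + log(0.13/0.038)
pH = 3.886 + (+0.534) = 4.42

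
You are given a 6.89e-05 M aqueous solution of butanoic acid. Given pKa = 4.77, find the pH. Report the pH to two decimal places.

pH = 4.57

CH3(CH2)2COOH ⇌ CH3(CH2)2COO- + H+
Ka = 10^(−4.77) = 1.70 × 10^-5
From the ICE table, Ka = [H+]²/(6.89e-05 − [H+]) = 1.70 × 10^-5.
Here C₀/Ka ≈ 4.05, so the small-[H+] approximation fails. Use the quadratic:
[H+] = (−Ka + √(Ka² + 4·Ka·C₀))/2 = 2.68 × 10^-5 M
pH = −log(2.68 × 10^-5) = 4.57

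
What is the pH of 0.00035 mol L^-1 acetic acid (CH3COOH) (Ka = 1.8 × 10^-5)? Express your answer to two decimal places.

pH = 4.15

CH3COOH ⇌ CH3COO- + H+
Ka = [H+]²/(0.00035 − [H+]) = 1.8 × 10^-5
The 5% rule fails; solving [H+]² + Ka·[H+] − Ka·C₀ = 0 exactly:
[H+] = [−1.8e-05 + √(1.8e-05² + 2.52e-08)]/2 = 7.09 × 10^-5 M
pH = −log(7.09 × 10^-5) = 4.15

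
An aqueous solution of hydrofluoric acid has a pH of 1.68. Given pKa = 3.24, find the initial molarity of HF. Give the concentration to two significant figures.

[H+] = 10^(-1.68) = 2.09 × 10^-2 M = x
Ka = 10^(−3.24) = 5.75 × 10^-4
Ka = x²/(C₀ − x) ⇒ C₀ = x + x²/Ka
C₀ = 2.09 × 10^-2 + (2.09 × 10^-2)²/(5.75 × 10^-4) = 7.81 × 10^-1 M

C₀ = 7.8 × 10^-1 M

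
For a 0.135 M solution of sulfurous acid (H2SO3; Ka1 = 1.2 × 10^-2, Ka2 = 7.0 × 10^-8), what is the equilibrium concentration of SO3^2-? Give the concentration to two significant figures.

7.0 × 10^-8 M

First ionization gives [H+] ≈ [HSO3-] = 3.47 × 10^-2 M.
Second step: Ka2 = [H+][SO3^2-]/[HSO3-] ≈ [SO3^2-] (since [H+] ≈ [HSO3-]).
So [SO3^2-] ≈ Ka2.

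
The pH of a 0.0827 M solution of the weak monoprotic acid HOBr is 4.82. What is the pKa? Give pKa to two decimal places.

pKa = 8.56

[H+] = 10^(-4.82) = 1.51 × 10^-5 M
At equilibrium [HA] = 0.0827 − 1.51 × 10^-5 = 8.27 × 10^-2 M
Ka = [H+][A-]/[HA] = (1.51 × 10^-5)² / 8.27 × 10^-2 = 2.76 × 10^-9
pKa = -log(2.76 × 10^-9) = 8.56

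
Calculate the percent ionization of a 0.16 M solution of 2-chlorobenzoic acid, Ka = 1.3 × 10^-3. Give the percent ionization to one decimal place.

ClC6H4COOH ⇌ ClC6H4COO- + H+; let x = [H+] at equilibrium.
Solve x² + 0.0013x − 0.000208 = 0 → x = 1.38 × 10^-2 M
% ionization = x/C₀ × 100% = 1.38 × 10^-2/0.16 × 100% = 8.6%

8.6%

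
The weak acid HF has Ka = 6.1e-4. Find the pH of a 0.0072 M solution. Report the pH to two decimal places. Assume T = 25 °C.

pH = 2.74

HF ⇌ F- + H+
Let x = [H+] at equilibrium. Ka = x²/(0.0072 − x).
Here C₀/Ka ≈ 11.8, so the small-x approximation fails. Use the quadratic:
x = (−Ka + √(Ka² + 4·Ka·C₀))/2 = 1.81 × 10^-3 M
pH = −log[H+] = −log(1.81 × 10^-3) = 2.74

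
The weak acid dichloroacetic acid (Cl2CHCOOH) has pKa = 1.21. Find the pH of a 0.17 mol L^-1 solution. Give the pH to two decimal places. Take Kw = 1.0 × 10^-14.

pH = 1.12

Cl2CHCOOH ⇌ Cl2CHCOO- + H+
Ka = 10^(−1.21) = 6.17 × 10^-2
Ka = [H+]²/(0.17 − [H+]) = 6.17 × 10^-2
[H+] is not negligible relative to C₀; solve [H+]² + 0.0617·[H+] − 0.0105 = 0.
[H+] = [−0.0617 + √(0.0617² + 0.042)]/2 = 7.61 × 10^-2 M
pH = −log(7.61 × 10^-2) = 1.12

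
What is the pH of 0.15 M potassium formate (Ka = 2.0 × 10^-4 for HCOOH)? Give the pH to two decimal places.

HCOO- is the conjugate base of the weak acid HCOOH.
Kb = Kw/Ka = 1.0×10^-14 / 2.0 × 10^-4 = 5.00 × 10^-11
From the ICE table, Kb = [OH-]²/(0.15 − [OH-]) = 5.00 × 10^-11.
Neglecting [OH-] in the denominator: [OH-] = √(5.00 × 10^-11 × 0.15) = 2.74 × 10^-6 M
([OH-]/C₀ = 0.0018% < 5%, so the approximation holds.)
pOH = −log(2.74 × 10^-6) = 5.56; pH = 14.00 − 5.56 = 8.44

pH = 8.44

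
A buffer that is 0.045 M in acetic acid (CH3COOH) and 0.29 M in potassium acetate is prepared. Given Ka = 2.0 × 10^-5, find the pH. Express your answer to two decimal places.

pKa = −log(2.0 × 10^-5) = 4.699
Henderson–Hasselbalch: pH = pKa + log([CH3COO-]/[CH3COOH]) = 4.699 + log(0.29/0.045)
pH = 4.699 + (+0.809) = 5.51

pH = 5.51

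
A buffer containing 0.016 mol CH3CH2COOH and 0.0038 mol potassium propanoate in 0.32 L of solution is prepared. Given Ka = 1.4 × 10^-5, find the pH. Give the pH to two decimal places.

pH = 4.23

pKa = −log(1.4 × 10^-5) = 4.854
pH = pKa + log([A⁻]/[HA]) = 4.854 + log(0.0038/0.016)
pH = 4.854 + (-0.624) = 4.23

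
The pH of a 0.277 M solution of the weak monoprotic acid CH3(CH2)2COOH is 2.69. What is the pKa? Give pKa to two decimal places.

pKa = 4.82

[H+] = 10^(-2.69) = 2.04 × 10^-3 M
At equilibrium [HA] = 0.277 − 2.04 × 10^-3 = 2.75 × 10^-1 M
Ka = [H+][A-]/[HA] = (2.04 × 10^-3)² / 2.75 × 10^-1 = 1.51 × 10^-5
pKa = -log(1.51 × 10^-5) = 4.82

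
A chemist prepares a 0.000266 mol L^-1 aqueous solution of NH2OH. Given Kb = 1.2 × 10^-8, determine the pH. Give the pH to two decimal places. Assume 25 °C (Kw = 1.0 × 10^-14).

pH = 8.25

NH2OH + H2O ⇌ NH3OH+ + OH-
Let x = [OH-] at equilibrium. Kb = x²/(0.000266 − x).
Neglecting x in the denominator: x = √(1.2 × 10^-8 × 0.000266) = 1.79 × 10^-6 M
Check: 0.67% ionized — well under 5%, approximation valid.
pOH = 5.75, so pH = 14.00 − pOH = 8.25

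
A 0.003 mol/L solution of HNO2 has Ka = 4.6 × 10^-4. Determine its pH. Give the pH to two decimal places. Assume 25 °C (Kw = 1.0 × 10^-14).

HNO2 ⇌ NO2- + H+
Ka = [H+]²/(0.003 − [H+]) = 4.6 × 10^-4
Here C₀/Ka ≈ 6.52, so the small-[H+] approximation fails. Use the quadratic:
[H+] = [−0.00046 + √(0.00046² + 5.52e-06)]/2 = 9.67 × 10^-4 M
pH = −log[H+] = −log(9.67 × 10^-4) = 3.01

pH = 3.01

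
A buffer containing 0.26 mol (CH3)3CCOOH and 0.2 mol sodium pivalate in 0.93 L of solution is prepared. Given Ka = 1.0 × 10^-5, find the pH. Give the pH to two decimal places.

pKa = −log(1.0 × 10^-5) = 5.000
Using pH = pKa + log([base]/[acid]) with [base]/[acid] = 0.2/0.26:
pH = 5.000 + (-0.114) = 4.89

pH = 4.89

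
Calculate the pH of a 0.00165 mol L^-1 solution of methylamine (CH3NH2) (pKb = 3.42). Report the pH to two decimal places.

pH = 10.80

CH3NH2 + H2O ⇌ CH3NH3+ + OH-
Kb = 10^(−3.42) = 3.80 × 10^-4
Kb = [OH-]²/(0.00165 − [OH-]) = 3.80 × 10^-4
[OH-] is not negligible relative to C₀; solve [OH-]² + 0.00038·[OH-] − 6.27e-07 = 0.
[OH-] = (−Kb + √(Kb² + 4·Kb·C₀))/2 = 6.24 × 10^-4 M
pOH = 3.20, so pH = 14.00 − pOH = 10.80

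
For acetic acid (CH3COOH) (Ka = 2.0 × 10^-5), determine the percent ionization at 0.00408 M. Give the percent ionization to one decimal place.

6.8%

CH3COOH ⇌ CH3COO- + H+; let x = [H+] at equilibrium.
Solve x² + 2e-05x − 8.16e-08 = 0 → x = 2.76 × 10^-4 M
% ionization = x/C₀ × 100% = 2.76 × 10^-4/0.00408 × 100% = 6.8%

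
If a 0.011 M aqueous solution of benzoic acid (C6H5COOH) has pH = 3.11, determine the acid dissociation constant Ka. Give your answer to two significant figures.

Ka = 5.9 × 10^-5

[H+] = 10^(-3.11) = 7.76 × 10^-4 M
At equilibrium [HA] = 0.011 − 7.76 × 10^-4 = 1.02 × 10^-2 M
Ka = [H+][A-]/[HA] = (7.76 × 10^-4)² / 1.02 × 10^-2 = 5.9 × 10^-5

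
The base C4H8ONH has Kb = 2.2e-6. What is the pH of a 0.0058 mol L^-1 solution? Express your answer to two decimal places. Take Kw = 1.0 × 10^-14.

pH = 10.05

C4H8ONH + H2O ⇌ C4H8ONH2+ + OH-
Kb = [OH-]²/(0.0058 − [OH-]) = 2.2 × 10^-6
Assume [OH-] ≪ 0.0058: [OH-] ≈ √(2.2 × 10^-6 × 0.0058) = 1.13 × 10^-4 M
pOH = 3.95, so pH = 14.00 − pOH = 10.05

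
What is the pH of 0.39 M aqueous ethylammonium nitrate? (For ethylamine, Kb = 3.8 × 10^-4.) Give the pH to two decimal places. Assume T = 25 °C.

pH = 5.49

C2H5NH3+ is the conjugate acid of the weak base C2H5NH2.
Ka = Kw/Kb = 1.0×10^-14 / 3.8 × 10^-4 = 2.63 × 10^-11
From the ICE table, Ka = x²/(0.39 − x) = 2.63 × 10^-11.
Neglecting x in the denominator: x = √(2.63 × 10^-11 × 0.39) = 3.20 × 10^-6 M
(x/C₀ = 0.00082% < 5%, so the approximation holds.)
pH = −log(3.20 × 10^-6) = 5.49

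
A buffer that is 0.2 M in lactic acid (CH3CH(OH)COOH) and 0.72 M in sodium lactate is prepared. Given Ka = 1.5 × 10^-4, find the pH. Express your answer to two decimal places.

pKa = −log(1.5 × 10^-4) = 3.824
Henderson–Hasselbalch: pH = pKa + log([CH3CH(OH)COO-]/[CH3CH(OH)COOH]) = 3.824 + log(0.72/0.2)
pH = 3.824 + (+0.556) = 4.38

pH = 4.38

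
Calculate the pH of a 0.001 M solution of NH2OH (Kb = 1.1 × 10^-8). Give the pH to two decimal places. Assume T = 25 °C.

NH2OH + H2O ⇌ NH3OH+ + OH-
Let x = [OH-] at equilibrium. Kb = x²/(0.001 − x).
Assume x ≪ 0.001: x ≈ √(1.1 × 10^-8 × 0.001) = 3.32 × 10^-6 M
Check: 0.33% ionized — well under 5%, approximation valid.
pOH = 5.48, so pH = 14.00 − pOH = 8.52

pH = 8.52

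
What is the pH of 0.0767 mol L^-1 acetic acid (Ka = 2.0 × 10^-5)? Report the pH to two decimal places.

CH3COOH ⇌ CH3COO- + H+
Ka = [H+]²/(0.0767 − [H+]) = 2.0 × 10^-5
Assume [H+] ≪ 0.0767: [H+] ≈ √(2.0 × 10^-5 × 0.0767) = 1.24 × 10^-3 M
pH = −log(1.24 × 10^-3) = 2.91

pH = 2.91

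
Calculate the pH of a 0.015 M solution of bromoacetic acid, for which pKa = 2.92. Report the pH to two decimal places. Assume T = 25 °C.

BrCH2COOH ⇌ BrCH2COO- + H+
Ka = 10^(−2.92) = 1.20 × 10^-3
Ka = [H+]²/(0.015 − [H+]) = 1.20 × 10^-3
Here C₀/Ka ≈ 12.5, so the small-[H+] approximation fails. Use the quadratic:
[H+] = [−0.0012 + √(0.0012² + 7.2e-05)]/2 = 3.68 × 10^-3 M
pH = −log[H+] = −log(3.68 × 10^-3) = 2.43

pH = 2.43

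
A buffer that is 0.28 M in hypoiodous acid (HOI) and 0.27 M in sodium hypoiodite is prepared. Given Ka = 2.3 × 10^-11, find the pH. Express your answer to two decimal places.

pKa = −log(2.3 × 10^-11) = 10.638
Using pH = pKa + log([base]/[acid]) with [base]/[acid] = 0.27/0.28:
pH = 10.638 + (-0.016) = 10.62

pH = 10.62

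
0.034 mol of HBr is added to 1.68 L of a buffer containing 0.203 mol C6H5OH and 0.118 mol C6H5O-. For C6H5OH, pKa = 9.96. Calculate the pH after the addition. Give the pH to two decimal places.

pH = 9.51

Added H+ converts C6H5O- to C6H5OH: C6H5OH → 0.237 mol, C6H5O- → 0.084 mol.
Henderson–Hasselbalch with mole ratio 0.084/0.237: pH = 9.96 + (-0.450)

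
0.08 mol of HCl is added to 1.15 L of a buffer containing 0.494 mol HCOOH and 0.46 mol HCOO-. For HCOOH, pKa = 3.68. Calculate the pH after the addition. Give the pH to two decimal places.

Added H+ converts HCOO- to HCOOH: HCOOH → 0.574 mol, HCOO- → 0.38 mol.
pH = pKa + log([A⁻]/[HA]) = 3.68 + log(0.38/0.574) = 3.68 -0.179

pH = 3.50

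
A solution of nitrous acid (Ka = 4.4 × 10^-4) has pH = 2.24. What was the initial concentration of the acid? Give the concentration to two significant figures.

C₀ = 8.1 × 10^-2 M

[H+] = 10^(-2.24) = 5.75 × 10^-3 M = x
Ka = x²/(C₀ − x) ⇒ C₀ = x + x²/Ka
C₀ = 5.75 × 10^-3 + (5.75 × 10^-3)²/(4.4 × 10^-4) = 8.09 × 10^-2 M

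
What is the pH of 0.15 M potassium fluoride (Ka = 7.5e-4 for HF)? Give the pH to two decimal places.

F- is the conjugate base of the weak acid HF.
Kb = Kw/Ka = 1.0×10^-14 / 7.5 × 10^-4 = 1.33 × 10^-11
Kb = [OH-]²/(0.15 − [OH-]) = 1.33 × 10^-11
Since Kb ≪ C₀, [OH-] ≈ √(Kb·C₀) = 1.41 × 10^-6 M.
pOH = 5.85, so pH = 14.00 − pOH = 8.15

pH = 8.15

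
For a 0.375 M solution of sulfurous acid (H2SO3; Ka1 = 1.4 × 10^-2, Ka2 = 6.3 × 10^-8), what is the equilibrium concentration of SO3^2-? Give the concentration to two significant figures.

First ionization gives [H+] ≈ [HSO3-] = 6.58 × 10^-2 M.
Second step: Ka2 = [H+][SO3^2-]/[HSO3-] ≈ [SO3^2-] (since [H+] ≈ [HSO3-]).
So [SO3^2-] ≈ Ka2.

6.3 × 10^-8 M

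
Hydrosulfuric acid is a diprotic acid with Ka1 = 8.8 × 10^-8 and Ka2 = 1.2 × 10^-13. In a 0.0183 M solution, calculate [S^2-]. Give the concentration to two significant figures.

1.2 × 10^-13 M

First ionization gives [H+] ≈ [HS-] = 4.01 × 10^-5 M.
Second step: Ka2 = [H+][S^2-]/[HS-] ≈ [S^2-] (since [H+] ≈ [HS-]).
So [S^2-] ≈ Ka2.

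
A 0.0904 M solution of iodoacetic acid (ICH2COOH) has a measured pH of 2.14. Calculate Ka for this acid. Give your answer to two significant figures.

[H+] = 10^(-2.14) = 7.24 × 10^-3 M
At equilibrium [HA] = 0.0904 − 7.24 × 10^-3 = 8.32 × 10^-2 M
Ka = [H+][A-]/[HA] = (7.24 × 10^-3)² / 8.32 × 10^-2 = 6.3 × 10^-4

Ka = 6.3 × 10^-4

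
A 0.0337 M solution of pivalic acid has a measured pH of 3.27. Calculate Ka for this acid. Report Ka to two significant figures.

Ka = 8.7 × 10^-6

[H+] = 10^(-3.27) = 5.37 × 10^-4 M
At equilibrium [HA] = 0.0337 − 5.37 × 10^-4 = 3.32 × 10^-2 M
Ka = [H+][A-]/[HA] = (5.37 × 10^-4)² / 3.32 × 10^-2 = 8.7 × 10^-6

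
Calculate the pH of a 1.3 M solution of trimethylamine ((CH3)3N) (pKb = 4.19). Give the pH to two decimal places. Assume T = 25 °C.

(CH3)3N + H2O ⇌ (CH3)3NH+ + OH-
Kb = 10^(−4.19) = 6.46 × 10^-5
Kb = [OH-]²/(1.3 − [OH-]) = 6.46 × 10^-5
Assume [OH-] ≪ 1.3: [OH-] ≈ √(6.46 × 10^-5 × 1.3) = 9.16 × 10^-3 M
pOH = 2.04, so pH = 14.00 − pOH = 11.96

pH = 11.96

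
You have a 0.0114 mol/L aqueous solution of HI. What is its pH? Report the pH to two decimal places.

HI is a strong acid and dissociates completely, so [H+] = 0.0114 M.
pH = -log(0.0114) = 1.94

pH = 1.94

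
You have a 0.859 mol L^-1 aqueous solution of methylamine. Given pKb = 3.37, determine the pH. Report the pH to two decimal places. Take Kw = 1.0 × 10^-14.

pH = 12.28

CH3NH2 + H2O ⇌ CH3NH3+ + OH-
Kb = 10^(−3.37) = 4.27 × 10^-4
Let x = [OH-] at equilibrium. Kb = x²/(0.859 − x).
Since Kb ≪ C₀, x ≈ √(Kb·C₀) = 1.92 × 10^-2 M.
(x/C₀ = 2.2% < 5%, so the approximation holds.)
pOH = −log(1.92 × 10^-2) = 1.72; pH = 14.00 − 1.72 = 12.28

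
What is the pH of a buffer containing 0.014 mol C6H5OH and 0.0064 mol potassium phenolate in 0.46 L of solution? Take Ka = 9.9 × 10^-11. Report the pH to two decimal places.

pKa = −log(9.9 × 10^-11) = 10.004
Using pH = pKa + log([base]/[acid]) with [base]/[acid] = 0.0064/0.014:
pH = 10.004 + (-0.340) = 9.66

pH = 9.66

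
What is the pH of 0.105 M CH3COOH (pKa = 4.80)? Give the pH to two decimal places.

CH3COOH ⇌ CH3COO- + H+
Ka = 10^(−4.80) = 1.58 × 10^-5
Ka = [H+]²/(0.105 − [H+]) = 1.58 × 10^-5
Neglecting [H+] in the denominator: [H+] = √(1.58 × 10^-5 × 0.105) = 1.29 × 10^-3 M
Check: 1.2% ionized — well under 5%, approximation valid.
pH = −log(1.29 × 10^-3) = 2.89

pH = 2.89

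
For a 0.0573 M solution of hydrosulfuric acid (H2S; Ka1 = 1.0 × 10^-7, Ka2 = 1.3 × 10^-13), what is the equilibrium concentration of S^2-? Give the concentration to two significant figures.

1.3 × 10^-13 M

First ionization gives [H+] ≈ [HS-] = 7.57 × 10^-5 M.
Second step: Ka2 = [H+][S^2-]/[HS-] ≈ [S^2-] (since [H+] ≈ [HS-]).
So [S^2-] ≈ Ka2.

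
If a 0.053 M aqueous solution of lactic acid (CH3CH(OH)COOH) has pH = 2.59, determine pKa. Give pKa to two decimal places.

pKa = 3.88

[H+] = 10^(-2.59) = 2.57 × 10^-3 M
At equilibrium [HA] = 0.053 − 2.57 × 10^-3 = 5.04 × 10^-2 M
Ka = [H+][A-]/[HA] = (2.57 × 10^-3)² / 5.04 × 10^-2 = 1.31 × 10^-4
pKa = -log(1.31 × 10^-4) = 3.88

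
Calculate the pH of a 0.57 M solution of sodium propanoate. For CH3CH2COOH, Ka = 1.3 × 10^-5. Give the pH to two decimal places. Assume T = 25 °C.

pH = 9.32

CH3CH2COO- is the conjugate base of the weak acid CH3CH2COOH.
Kb = Kw/Ka = 1.0×10^-14 / 1.3 × 10^-5 = 7.69 × 10^-10
Let x = [OH-] at equilibrium. Kb = x²/(0.57 − x).
Since Kb ≪ C₀, x ≈ √(Kb·C₀) = 2.09 × 10^-5 M.
(x/C₀ = 0.0037% < 5%, so the approximation holds.)
pOH = −log(2.09 × 10^-5) = 4.68; pH = 14.00 − 4.68 = 9.32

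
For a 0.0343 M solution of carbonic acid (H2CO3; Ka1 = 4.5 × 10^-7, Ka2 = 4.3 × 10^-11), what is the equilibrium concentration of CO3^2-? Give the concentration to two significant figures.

First ionization gives [H+] ≈ [HCO3-] = 1.24 × 10^-4 M.
Second step: Ka2 = [H+][CO3^2-]/[HCO3-] ≈ [CO3^2-] (since [H+] ≈ [HCO3-]).
So [CO3^2-] ≈ Ka2.

4.3 × 10^-11 M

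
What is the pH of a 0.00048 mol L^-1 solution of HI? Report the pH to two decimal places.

pH = 3.32

HI is a strong acid and dissociates completely, so [H+] = 0.00048 M.
pH = -log(0.00048) = 3.32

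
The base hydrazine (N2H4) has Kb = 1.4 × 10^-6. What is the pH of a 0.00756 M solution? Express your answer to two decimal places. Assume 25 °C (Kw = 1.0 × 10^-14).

pH = 10.01

N2H4 + H2O ⇌ N2H5+ + OH-
Kb = [OH-]²/(0.00756 − [OH-]) = 1.4 × 10^-6
Since Kb ≪ C₀, [OH-] ≈ √(Kb·C₀) = 1.03 × 10^-4 M.
([OH-]/C₀ = 1.4% < 5%, so the approximation holds.)
pOH = −log(1.03 × 10^-4) = 3.99; pH = 14.00 − 3.99 = 10.01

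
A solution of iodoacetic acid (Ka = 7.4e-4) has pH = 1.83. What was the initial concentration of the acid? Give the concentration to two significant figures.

C₀ = 3.1 × 10^-1 M

[H+] = 10^(-1.83) = 1.48 × 10^-2 M = x
Ka = x²/(C₀ − x) ⇒ C₀ = x + x²/Ka
C₀ = 1.48 × 10^-2 + (1.48 × 10^-2)²/(7.4 × 10^-4) = 3.11 × 10^-1 M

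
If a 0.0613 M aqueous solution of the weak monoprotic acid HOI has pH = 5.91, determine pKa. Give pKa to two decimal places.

pKa = 10.61

[H+] = 10^(-5.91) = 1.23 × 10^-6 M
At equilibrium [HA] = 0.0613 − 1.23 × 10^-6 = 6.13 × 10^-2 M
Ka = [H+][A-]/[HA] = (1.23 × 10^-6)² / 6.13 × 10^-2 = 2.47 × 10^-11
pKa = -log(2.47 × 10^-11) = 10.61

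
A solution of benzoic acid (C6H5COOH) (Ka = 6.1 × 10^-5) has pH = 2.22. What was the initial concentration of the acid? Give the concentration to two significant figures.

[H+] = 10^(-2.22) = 6.03 × 10^-3 M = x
Ka = x²/(C₀ − x) ⇒ C₀ = x + x²/Ka
C₀ = 6.03 × 10^-3 + (6.03 × 10^-3)²/(6.1 × 10^-5) = 6.02 × 10^-1 M

C₀ = 6.0 × 10^-1 M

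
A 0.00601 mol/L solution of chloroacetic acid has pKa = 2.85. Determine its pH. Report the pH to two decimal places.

ClCH2COOH ⇌ ClCH2COO- + H+
Ka = 10^(−2.85) = 1.41 × 10^-3
Ka = [H+]²/(0.00601 − [H+]) = 1.41 × 10^-3
[H+] is not negligible relative to C₀; solve [H+]² + 0.00141·[H+] − 8.47e-06 = 0.
[H+] = [−0.00141 + √(0.00141² + 3.39e-05)]/2 = 2.29 × 10^-3 M
pH = −log(2.29 × 10^-3) = 2.64

pH = 2.64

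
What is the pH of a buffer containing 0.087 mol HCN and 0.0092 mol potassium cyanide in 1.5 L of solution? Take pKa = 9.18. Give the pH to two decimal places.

pH = pKa + log([A⁻]/[HA]) = 9.18 + log(0.0092/0.087)
pH = 9.18 + (-0.976) = 8.20

pH = 8.20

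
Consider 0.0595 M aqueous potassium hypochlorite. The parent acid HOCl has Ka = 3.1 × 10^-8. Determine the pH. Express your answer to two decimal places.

pH = 10.14

OCl- is the conjugate base of the weak acid HOCl.
Kb = Kw/Ka = 1.0×10^-14 / 3.1 × 10^-8 = 3.23 × 10^-7
From the ICE table, Kb = x²/(0.0595 − x) = 3.23 × 10^-7.
Assume x ≪ 0.0595: x ≈ √(3.23 × 10^-7 × 0.0595) = 1.39 × 10^-4 M
(x/C₀ = 0.23% < 5%, so the approximation holds.)
pOH = −log(1.39 × 10^-4) = 3.86; pH = 14.00 − 3.86 = 10.14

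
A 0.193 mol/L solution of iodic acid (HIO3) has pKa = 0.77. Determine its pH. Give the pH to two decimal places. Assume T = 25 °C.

HIO3 ⇌ IO3- + H+
Ka = 10^(−0.77) = 1.70 × 10^-1
Ka = x²/(0.193 − x) = 1.70 × 10^-1
Here C₀/Ka ≈ 1.14, so the small-x approximation fails. Use the quadratic:
x = (−Ka + √(Ka² + 4·Ka·C₀))/2 = 1.15 × 10^-1 M
pH = −log[H+] = −log(1.15 × 10^-1) = 0.94

pH = 0.94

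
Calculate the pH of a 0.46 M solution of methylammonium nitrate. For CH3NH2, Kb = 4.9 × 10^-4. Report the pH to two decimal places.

CH3NH3+ is the conjugate acid of the weak base CH3NH2.
Ka = Kw/Kb = 1.0×10^-14 / 4.9 × 10^-4 = 2.04 × 10^-11
Let x = [H+] at equilibrium. Ka = x²/(0.46 − x).
Since Ka ≪ C₀, x ≈ √(Ka·C₀) = 3.06 × 10^-6 M.
Check: 0.00067% ionized — well under 5%, approximation valid.
pH = −log[H+] = −log(3.06 × 10^-6) = 5.51

pH = 5.51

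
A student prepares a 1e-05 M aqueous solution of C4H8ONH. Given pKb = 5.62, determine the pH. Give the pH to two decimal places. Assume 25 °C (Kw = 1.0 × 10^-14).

C4H8ONH + H2O ⇌ C4H8ONH2+ + OH-
Kb = 10^(−5.62) = 2.40 × 10^-6
Let x = [OH-] at equilibrium. Kb = x²/(1e-05 − x).
The 5% rule fails; solving x² + Kb·x − Kb·C₀ = 0 exactly:
x = [−2.4e-06 + √(2.4e-06² + 9.6e-11)]/2 = 3.84 × 10^-6 M
pOH = 5.42, so pH = 14.00 − pOH = 8.58

pH = 8.58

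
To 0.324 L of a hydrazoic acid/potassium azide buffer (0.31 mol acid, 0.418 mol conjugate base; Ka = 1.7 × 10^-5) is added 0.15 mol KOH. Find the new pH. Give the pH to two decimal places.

pH = 5.32

After neutralization: n(HN3) = 0.16 mol, n(N3-) = 0.568 mol.
pKa = −log(1.7 × 10^-5) = 4.770
pH = pKa + log(n_N3-/n_HN3) = 4.770 + log(0.568/0.16) = 4.770 + (+0.550)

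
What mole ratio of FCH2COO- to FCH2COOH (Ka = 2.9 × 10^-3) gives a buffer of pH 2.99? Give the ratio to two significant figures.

ratio = 2.8

pKa = -log(2.9 × 10^-3) = 2.538
pH = pKa + log(r) ⇒ log(r) = 2.99 − 2.538 = +0.452
r = [FCH2COO-]/[FCH2COOH] = 10^(+0.452) = 2.83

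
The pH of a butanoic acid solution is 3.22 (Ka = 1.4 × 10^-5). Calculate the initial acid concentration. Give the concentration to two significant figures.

[H+] = 10^(-3.22) = 6.03 × 10^-4 M = x
Ka = x²/(C₀ − x) ⇒ C₀ = x + x²/Ka
C₀ = 6.03 × 10^-4 + (6.03 × 10^-4)²/(1.4 × 10^-5) = 2.66 × 10^-2 M

C₀ = 2.7 × 10^-2 M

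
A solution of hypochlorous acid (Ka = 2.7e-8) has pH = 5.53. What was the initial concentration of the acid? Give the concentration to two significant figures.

C₀ = 3.3 × 10^-4 M

[H+] = 10^(-5.53) = 2.95 × 10^-6 M = x
Ka = x²/(C₀ − x) ⇒ C₀ = x + x²/Ka
C₀ = 2.95 × 10^-6 + (2.95 × 10^-6)²/(2.7 × 10^-8) = 3.25 × 10^-4 M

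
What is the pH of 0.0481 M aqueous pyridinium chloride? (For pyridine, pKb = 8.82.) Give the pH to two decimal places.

C5H5NH+ is the conjugate acid of the weak base C5H5N.
Kb = 10^(−8.82) = 1.51 × 10^-9
Ka = Kw/Kb = 1.0×10^-14 / 1.51 × 10^-9 = 6.62 × 10^-6
From the ICE table, Ka = [H+]²/(0.0481 − [H+]) = 6.62 × 10^-6.
Assume [H+] ≪ 0.0481: [H+] ≈ √(6.62 × 10^-6 × 0.0481) = 5.64 × 10^-4 M
Check: 1.2% ionized — well under 5%, approximation valid.
pH = −log(5.64 × 10^-4) = 3.25

pH = 3.25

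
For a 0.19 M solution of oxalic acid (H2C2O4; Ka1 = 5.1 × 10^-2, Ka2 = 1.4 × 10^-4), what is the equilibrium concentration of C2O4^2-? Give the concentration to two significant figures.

First ionization gives [H+] ≈ [HC2O4-] = 7.62 × 10^-2 M.
Second step: Ka2 = [H+][C2O4^2-]/[HC2O4-] ≈ [C2O4^2-] (since [H+] ≈ [HC2O4-]).
So [C2O4^2-] ≈ Ka2.

1.4 × 10^-4 M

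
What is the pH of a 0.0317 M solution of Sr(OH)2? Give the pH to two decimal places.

pH = 12.80

Sr(OH)2 is a strong base (each formula unit releases 2 OH-); [OH-] = 0.0634 M.
pOH = -log(0.0634) = 1.20
pH = 14.00 - 1.20 = 12.80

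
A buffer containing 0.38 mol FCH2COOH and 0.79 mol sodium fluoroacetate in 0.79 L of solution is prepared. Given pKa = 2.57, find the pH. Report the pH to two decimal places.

Using pH = pKa + log([base]/[acid]) with [base]/[acid] = 0.79/0.38:
pH = 2.57 + (+0.318) = 2.89

pH = 2.89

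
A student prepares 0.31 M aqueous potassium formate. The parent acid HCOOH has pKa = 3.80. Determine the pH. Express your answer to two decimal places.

pH = 8.65

HCOO- is the conjugate base of the weak acid HCOOH.
Ka = 10^(−3.80) = 1.58 × 10^-4
Kb = Kw/Ka = 1.0×10^-14 / 1.58 × 10^-4 = 6.33 × 10^-11
From the ICE table, Kb = [OH-]²/(0.31 − [OH-]) = 6.33 × 10^-11.
Neglecting [OH-] in the denominator: [OH-] = √(6.33 × 10^-11 × 0.31) = 4.43 × 10^-6 M
pOH = −log(4.43 × 10^-6) = 5.35; pH = 14.00 − 5.35 = 8.65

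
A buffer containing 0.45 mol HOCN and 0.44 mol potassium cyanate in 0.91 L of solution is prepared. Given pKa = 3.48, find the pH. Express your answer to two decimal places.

Henderson–Hasselbalch: pH = pKa + log([OCN-]/[HOCN]) = 3.48 + log(0.44/0.45)
pH = 3.48 + (-0.010) = 3.47

pH = 3.47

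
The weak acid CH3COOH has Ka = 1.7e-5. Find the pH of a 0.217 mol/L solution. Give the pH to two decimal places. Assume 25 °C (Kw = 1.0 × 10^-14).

pH = 2.72

CH3COOH ⇌ CH3COO- + H+
From the ICE table, Ka = [H+]²/(0.217 − [H+]) = 1.7 × 10^-5.
Since Ka ≪ C₀, [H+] ≈ √(Ka·C₀) = 1.92 × 10^-3 M.
pH = −log[H+] = −log(1.92 × 10^-3) = 2.72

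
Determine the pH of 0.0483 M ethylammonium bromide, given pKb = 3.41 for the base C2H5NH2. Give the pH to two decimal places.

pH = 5.95

C2H5NH3+ is the conjugate acid of the weak base C2H5NH2.
Kb = 10^(−3.41) = 3.89 × 10^-4
Ka = Kw/Kb = 1.0×10^-14 / 3.89 × 10^-4 = 2.57 × 10^-11
From the ICE table, Ka = x²/(0.0483 − x) = 2.57 × 10^-11.
Since Ka ≪ C₀, x ≈ √(Ka·C₀) = 1.11 × 10^-6 M.
Check: 0.0023% ionized — well under 5%, approximation valid.
pH = −log[H+] = −log(1.11 × 10^-6) = 5.95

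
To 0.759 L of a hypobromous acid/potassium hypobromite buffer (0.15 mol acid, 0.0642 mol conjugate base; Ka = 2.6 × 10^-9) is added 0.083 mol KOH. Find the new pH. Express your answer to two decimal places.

pH = 8.93

OH- converts HOBr to OBr-: HOBr → 0.067 mol, OBr- → 0.147 mol.
pKa = −log(2.6 × 10^-9) = 8.585
pH = pKa + log(n_OBr-/n_HOBr) = 8.585 + log(0.147/0.067) = 8.585 + (+0.341)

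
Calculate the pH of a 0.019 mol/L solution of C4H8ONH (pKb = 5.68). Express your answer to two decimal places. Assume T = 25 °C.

pH = 10.30

C4H8ONH + H2O ⇌ C4H8ONH2+ + OH-
Kb = 10^(−5.68) = 2.09 × 10^-6
From the ICE table, Kb = x²/(0.019 − x) = 2.09 × 10^-6.
Neglecting x in the denominator: x = √(2.09 × 10^-6 × 0.019) = 1.99 × 10^-4 M
(x/C₀ = 1% < 5%, so the approximation holds.)
pOH = 3.70, so pH = 14.00 − pOH = 10.30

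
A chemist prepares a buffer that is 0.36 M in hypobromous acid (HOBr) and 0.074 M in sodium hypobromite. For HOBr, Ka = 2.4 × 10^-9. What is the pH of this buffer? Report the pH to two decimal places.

pKa = −log(2.4 × 10^-9) = 8.620
Henderson–Hasselbalch: pH = pKa + log([OBr-]/[HOBr]) = 8.620 + log(0.074/0.36)
pH = 8.620 + (-0.687) = 7.93

pH = 7.93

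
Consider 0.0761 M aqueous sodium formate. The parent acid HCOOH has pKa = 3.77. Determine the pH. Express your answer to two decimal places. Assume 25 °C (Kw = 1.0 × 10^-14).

HCOO- is the conjugate base of the weak acid HCOOH.
Ka = 10^(−3.77) = 1.70 × 10^-4
Kb = Kw/Ka = 1.0×10^-14 / 1.70 × 10^-4 = 5.88 × 10^-11
Kb = [OH-]²/(0.0761 − [OH-]) = 5.88 × 10^-11
Since Kb ≪ C₀, [OH-] ≈ √(Kb·C₀) = 2.12 × 10^-6 M.
Check: 0.0028% ionized — well under 5%, approximation valid.
pOH = 5.67, so pH = 14.00 − pOH = 8.33

pH = 8.33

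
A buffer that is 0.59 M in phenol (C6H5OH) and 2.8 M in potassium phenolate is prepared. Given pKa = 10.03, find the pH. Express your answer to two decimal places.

pH = pKa + log([A⁻]/[HA]) = 10.03 + log(2.8/0.59)
pH = 10.03 + (+0.676) = 10.71

pH = 10.71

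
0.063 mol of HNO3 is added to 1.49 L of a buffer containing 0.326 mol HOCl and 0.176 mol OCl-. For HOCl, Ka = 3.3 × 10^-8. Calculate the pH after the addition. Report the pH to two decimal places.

After neutralization: n(HOCl) = 0.389 mol, n(OCl-) = 0.113 mol.
pKa = −log(3.3 × 10^-8) = 7.481
pH = pKa + log([A⁻]/[HA]) = 7.481 + log(0.113/0.389) = 7.481 -0.537

pH = 6.94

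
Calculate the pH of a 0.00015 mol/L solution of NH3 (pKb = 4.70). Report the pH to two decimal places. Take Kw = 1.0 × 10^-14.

pH = 9.66

NH3 + H2O ⇌ NH4+ + OH-
Kb = 10^(−4.70) = 2.00 × 10^-5
Kb = x²/(0.00015 − x) = 2.00 × 10^-5
x is not negligible relative to C₀; solve x² + 2e-05·x − 3e-09 = 0.
x = (−Kb + √(Kb² + 4·Kb·C₀))/2 = 4.57 × 10^-5 M
pOH = 4.34, so pH = 14.00 − pOH = 9.66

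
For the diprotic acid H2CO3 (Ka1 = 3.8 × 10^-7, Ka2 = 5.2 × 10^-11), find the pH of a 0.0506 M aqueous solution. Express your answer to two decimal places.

Since Ka1 ≫ Ka2, the first ionization dominates [H+].
Ka1 = x²/(0.0506 − x) = 3.8 × 10^-7
x ≈ √(3.8 × 10^-7 × 0.0506) = 1.39 × 10^-4 M
pH = −log(1.39 × 10^-4) = 3.86

pH = 3.86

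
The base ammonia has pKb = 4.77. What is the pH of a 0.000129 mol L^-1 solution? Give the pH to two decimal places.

pH = 9.59

NH3 + H2O ⇌ NH4+ + OH-
Kb = 10^(−4.77) = 1.70 × 10^-5
From the ICE table, Kb = [OH-]²/(0.000129 − [OH-]) = 1.70 × 10^-5.
The 5% rule fails; solving [OH-]² + Kb·[OH-] − Kb·C₀ = 0 exactly:
[OH-] = (−Kb + √(Kb² + 4·Kb·C₀))/2 = 3.91 × 10^-5 M
pOH = −log(3.91 × 10^-5) = 4.41; pH = 14.00 − 4.41 = 9.59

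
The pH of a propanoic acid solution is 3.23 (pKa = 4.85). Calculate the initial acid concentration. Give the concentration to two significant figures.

[H+] = 10^(-3.23) = 5.89 × 10^-4 M = x
Ka = 10^(−4.85) = 1.41 × 10^-5
Ka = x²/(C₀ − x) ⇒ C₀ = x + x²/Ka
C₀ = 5.89 × 10^-4 + (5.89 × 10^-4)²/(1.41 × 10^-5) = 2.52 × 10^-2 M

C₀ = 2.5 × 10^-2 M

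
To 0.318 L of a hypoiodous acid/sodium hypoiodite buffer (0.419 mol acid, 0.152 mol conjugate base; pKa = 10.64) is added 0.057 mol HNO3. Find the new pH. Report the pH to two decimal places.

pH = 9.94

After neutralization: n(HOI) = 0.476 mol, n(OI-) = 0.095 mol.
Henderson–Hasselbalch with mole ratio 0.095/0.476: pH = 10.64 + (-0.700)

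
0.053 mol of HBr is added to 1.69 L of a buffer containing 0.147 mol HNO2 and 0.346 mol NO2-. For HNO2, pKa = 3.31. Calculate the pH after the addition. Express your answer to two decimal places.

Added H+ converts NO2- to HNO2: HNO2 → 0.2 mol, NO2- → 0.293 mol.
pH = pKa + log(n_NO2-/n_HNO2) = 3.31 + log(0.293/0.2) = 3.31 + (+0.166)

pH = 3.48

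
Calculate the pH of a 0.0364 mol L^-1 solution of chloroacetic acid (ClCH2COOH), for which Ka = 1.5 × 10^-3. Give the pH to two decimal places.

ClCH2COOH ⇌ ClCH2COO- + H+
From the ICE table, Ka = x²/(0.0364 − x) = 1.5 × 10^-3.
The 5% rule fails; solving x² + Ka·x − Ka·C₀ = 0 exactly:
x = [−0.0015 + √(0.0015² + 0.000218)]/2 = 6.68 × 10^-3 M
pH = −log(6.68 × 10^-3) = 2.18

pH = 2.18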